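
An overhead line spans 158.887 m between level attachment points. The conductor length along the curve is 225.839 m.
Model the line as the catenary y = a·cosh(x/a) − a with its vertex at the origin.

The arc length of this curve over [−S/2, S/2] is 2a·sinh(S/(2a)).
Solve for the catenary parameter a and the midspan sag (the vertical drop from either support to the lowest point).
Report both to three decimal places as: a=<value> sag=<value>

seed: a₀ = √(S³/(24(L−S))) = √(158.887³/(24·66.952)) = 49.962614
iter 1: u=1.590059  f(a)=+8.991e+00  f'(a)=-3.422e+00  a ← 49.962614 − (+8.991e+00/-3.422e+00) = 52.590308
iter 2: u=1.510611  f(a)=+7.581e-01  f'(a)=-2.867e+00  a ← 52.590308 − (+7.581e-01/-2.867e+00) = 52.854705
iter 3: u=1.503054  f(a)=+6.484e-03  f'(a)=-2.818e+00  a ← 52.854705 − (+6.484e-03/-2.818e+00) = 52.857006
iter 4: u=1.502989  f(a)=+4.834e-07  f'(a)=-2.818e+00  a ← 52.857006 − (+4.834e-07/-2.818e+00) = 52.857006
iter 5: u=1.502989  f(a)=-2.842e-14  f'(a)=-2.818e+00  a ← 52.857006 − (-2.842e-14/-2.818e+00) = 52.857006
converged: |Δa| < 1e-12 after 5 iterations
sag = a·(cosh(S/(2a)) − 1) = 52.857006·(cosh(1.502989) − 1) = 71.821286
T_max/T_min = cosh(S/(2a)) = 2.358785

a=52.857 sag=71.821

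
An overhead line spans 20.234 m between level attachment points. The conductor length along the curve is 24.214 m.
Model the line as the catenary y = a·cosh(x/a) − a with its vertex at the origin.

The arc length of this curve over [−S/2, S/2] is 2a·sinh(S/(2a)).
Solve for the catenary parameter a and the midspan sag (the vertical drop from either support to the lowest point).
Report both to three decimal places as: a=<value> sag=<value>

a=9.576 sag=5.860

seed: a₀ = √(S³/(24(L−S))) = √(20.234³/(24·3.980)) = 9.312697
iter 1: u=1.086366  f(a)=+2.416e-01  f'(a)=-9.600e-01  a ← 9.312697 − (+2.416e-01/-9.600e-01) = 9.564337
iter 2: u=1.057784  f(a)=+1.014e-02  f'(a)=-8.809e-01  a ← 9.564337 − (+1.014e-02/-8.809e-01) = 9.575845
iter 3: u=1.056513  f(a)=+1.958e-05  f'(a)=-8.775e-01  a ← 9.575845 − (+1.958e-05/-8.775e-01) = 9.575867
iter 4: u=1.056510  f(a)=+7.340e-11  f'(a)=-8.775e-01  a ← 9.575867 − (+7.340e-11/-8.775e-01) = 9.575867
iter 5: u=1.056510  f(a)=+0.000e+00  f'(a)=-8.775e-01  a ← 9.575867 − (+0.000e+00/-8.775e-01) = 9.575867
converged: |Δa| < 1e-12 after 5 iterations
sag = a·(cosh(S/(2a)) − 1) = 9.575867·(cosh(1.056510) − 1) = 5.860346
T_max/T_min = cosh(S/(2a)) = 1.611991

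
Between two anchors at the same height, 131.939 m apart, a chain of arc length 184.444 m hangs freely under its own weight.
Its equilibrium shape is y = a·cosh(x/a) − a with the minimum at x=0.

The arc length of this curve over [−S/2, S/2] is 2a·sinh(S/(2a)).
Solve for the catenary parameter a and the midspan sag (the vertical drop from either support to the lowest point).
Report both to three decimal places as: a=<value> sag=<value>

seed: a₀ = √(S³/(24(L−S))) = √(131.939³/(24·52.505)) = 42.692720
iter 1: u=1.545217  f(a)=+6.637e+00  f'(a)=-3.099e+00  a ← 42.692720 − (+6.637e+00/-3.099e+00) = 44.834068
iter 2: u=1.471415  f(a)=+5.320e-01  f'(a)=-2.621e+00  a ← 44.834068 − (+5.320e-01/-2.621e+00) = 45.037074
iter 3: u=1.464782  f(a)=+4.077e-03  f'(a)=-2.581e+00  a ← 45.037074 − (+4.077e-03/-2.581e+00) = 45.038654
iter 4: u=1.464731  f(a)=+2.435e-07  f'(a)=-2.580e+00  a ← 45.038654 − (+2.435e-07/-2.580e+00) = 45.038654
iter 5: u=1.464731  f(a)=-2.842e-14  f'(a)=-2.580e+00  a ← 45.038654 − (-2.842e-14/-2.580e+00) = 45.038654
converged: |Δa| < 1e-12 after 5 iterations
sag = a·(cosh(S/(2a)) − 1) = 45.038654·(cosh(1.464731) − 1) = 57.593591
T_max/T_min = cosh(S/(2a)) = 2.278759

a=45.039 sag=57.594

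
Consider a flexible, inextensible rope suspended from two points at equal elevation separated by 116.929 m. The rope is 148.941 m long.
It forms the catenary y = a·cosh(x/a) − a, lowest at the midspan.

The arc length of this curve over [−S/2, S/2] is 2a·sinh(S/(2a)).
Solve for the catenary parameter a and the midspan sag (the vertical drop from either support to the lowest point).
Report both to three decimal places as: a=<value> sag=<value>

a=47.383 sag=40.884

seed: a₀ = √(S³/(24(L−S))) = √(116.929³/(24·32.012)) = 45.616434
iter 1: u=1.281654  f(a)=+2.734e+00  f'(a)=-1.648e+00  a ← 45.616434 − (+2.734e+00/-1.648e+00) = 47.275644
iter 2: u=1.236673  f(a)=+1.563e-01  f'(a)=-1.465e+00  a ← 47.275644 − (+1.563e-01/-1.465e+00) = 47.382347
iter 3: u=1.233888  f(a)=+5.789e-04  f'(a)=-1.454e+00  a ← 47.382347 − (+5.789e-04/-1.454e+00) = 47.382745
iter 4: u=1.233877  f(a)=+8.007e-09  f'(a)=-1.454e+00  a ← 47.382745 − (+8.007e-09/-1.454e+00) = 47.382745
iter 5: u=1.233877  f(a)=+2.842e-14  f'(a)=-1.454e+00  a ← 47.382745 − (+2.842e-14/-1.454e+00) = 47.382745
converged: |Δa| < 1e-12 after 5 iterations
sag = a·(cosh(S/(2a)) − 1) = 47.382745·(cosh(1.233877) − 1) = 40.883783
T_max/T_min = cosh(S/(2a)) = 1.862841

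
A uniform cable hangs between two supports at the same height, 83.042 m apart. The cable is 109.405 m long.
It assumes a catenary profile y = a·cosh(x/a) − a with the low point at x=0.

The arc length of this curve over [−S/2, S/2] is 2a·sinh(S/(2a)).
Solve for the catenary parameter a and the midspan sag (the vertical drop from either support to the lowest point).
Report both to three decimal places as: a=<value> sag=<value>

a=31.424 sag=31.662

seed: a₀ = √(S³/(24(L−S))) = √(83.042³/(24·26.363)) = 30.084560
iter 1: u=1.380143  f(a)=+2.628e+00  f'(a)=-2.110e+00  a ← 30.084560 − (+2.628e+00/-2.110e+00) = 31.329962
iter 2: u=1.325281  f(a)=+1.720e-01  f'(a)=-1.842e+00  a ← 31.329962 − (+1.720e-01/-1.842e+00) = 31.423328
iter 3: u=1.321343  f(a)=+8.508e-04  f'(a)=-1.824e+00  a ← 31.423328 − (+8.508e-04/-1.824e+00) = 31.423794
iter 4: u=1.321324  f(a)=+2.105e-08  f'(a)=-1.824e+00  a ← 31.423794 − (+2.105e-08/-1.824e+00) = 31.423794
iter 5: u=1.321324  f(a)=+0.000e+00  f'(a)=-1.824e+00  a ← 31.423794 − (+0.000e+00/-1.824e+00) = 31.423794
converged: |Δa| < 1e-12 after 5 iterations
sag = a·(cosh(S/(2a)) − 1) = 31.423794·(cosh(1.321324) − 1) = 31.662007
T_max/T_min = cosh(S/(2a)) = 2.007581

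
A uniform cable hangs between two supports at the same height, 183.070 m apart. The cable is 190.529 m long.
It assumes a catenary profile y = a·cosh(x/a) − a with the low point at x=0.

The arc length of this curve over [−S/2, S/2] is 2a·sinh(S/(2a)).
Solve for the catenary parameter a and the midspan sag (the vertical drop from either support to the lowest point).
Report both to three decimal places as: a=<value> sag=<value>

a=186.252 sag=22.949

seed: a₀ = √(S³/(24(L−S))) = √(183.070³/(24·7.459)) = 185.131299
iter 1: u=0.494433  f(a)=+9.171e-02  f'(a)=-8.257e-02  a ← 185.131299 − (+9.171e-02/-8.257e-02) = 186.241965
iter 2: u=0.491484  f(a)=+8.318e-04  f'(a)=-8.108e-02  a ← 186.241965 − (+8.318e-04/-8.108e-02) = 186.252225
iter 3: u=0.491457  f(a)=+6.983e-08  f'(a)=-8.106e-02  a ← 186.252225 − (+6.983e-08/-8.106e-02) = 186.252225
iter 4: u=0.491457  f(a)=-2.842e-14  f'(a)=-8.106e-02  a ← 186.252225 − (-2.842e-14/-8.106e-02) = 186.252225
converged: |Δa| < 1e-12 after 4 iterations
sag = a·(cosh(S/(2a)) − 1) = 186.252225·(cosh(0.491457) − 1) = 22.949152
T_max/T_min = cosh(S/(2a)) = 1.123215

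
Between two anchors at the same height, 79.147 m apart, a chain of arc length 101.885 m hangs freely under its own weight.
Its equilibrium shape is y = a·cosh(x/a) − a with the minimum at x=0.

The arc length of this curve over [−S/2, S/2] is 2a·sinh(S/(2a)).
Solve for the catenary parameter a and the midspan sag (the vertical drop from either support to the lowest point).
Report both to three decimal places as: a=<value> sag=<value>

seed: a₀ = √(S³/(24(L−S))) = √(79.147³/(24·22.738)) = 30.141852
iter 1: u=1.312909  f(a)=+2.042e+00  f'(a)=-1.785e+00  a ← 30.141852 − (+2.042e+00/-1.785e+00) = 31.285671
iter 2: u=1.264908  f(a)=+1.220e-01  f'(a)=-1.578e+00  a ← 31.285671 − (+1.220e-01/-1.578e+00) = 31.362990
iter 3: u=1.261790  f(a)=+4.966e-04  f'(a)=-1.565e+00  a ← 31.362990 − (+4.966e-04/-1.565e+00) = 31.363307
iter 4: u=1.261777  f(a)=+8.302e-09  f'(a)=-1.565e+00  a ← 31.363307 − (+8.302e-09/-1.565e+00) = 31.363307
iter 5: u=1.261777  f(a)=+0.000e+00  f'(a)=-1.565e+00  a ← 31.363307 − (+0.000e+00/-1.565e+00) = 31.363307
converged: |Δa| < 1e-12 after 5 iterations
sag = a·(cosh(S/(2a)) − 1) = 31.363307·(cosh(1.261777) − 1) = 28.459726
T_max/T_min = cosh(S/(2a)) = 1.907421

a=31.363 sag=28.460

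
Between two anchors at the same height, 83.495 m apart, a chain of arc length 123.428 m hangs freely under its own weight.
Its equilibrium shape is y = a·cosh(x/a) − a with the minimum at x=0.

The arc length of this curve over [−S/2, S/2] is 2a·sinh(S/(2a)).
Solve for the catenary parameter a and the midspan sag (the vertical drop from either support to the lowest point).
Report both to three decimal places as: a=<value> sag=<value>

seed: a₀ = √(S³/(24(L−S))) = √(83.495³/(24·39.933)) = 24.644449
iter 1: u=1.693992  f(a)=+6.137e+00  f'(a)=-4.271e+00  a ← 24.644449 − (+6.137e+00/-4.271e+00) = 26.081292
iter 2: u=1.600668  f(a)=+5.777e-01  f'(a)=-3.502e+00  a ← 26.081292 − (+5.777e-01/-3.502e+00) = 26.246250
iter 3: u=1.590608  f(a)=+6.292e-03  f'(a)=-3.426e+00  a ← 26.246250 − (+6.292e-03/-3.426e+00) = 26.248087
iter 4: u=1.590497  f(a)=+7.645e-07  f'(a)=-3.425e+00  a ← 26.248087 − (+7.645e-07/-3.425e+00) = 26.248087
iter 5: u=1.590497  f(a)=+4.263e-14  f'(a)=-3.425e+00  a ← 26.248087 − (+4.263e-14/-3.425e+00) = 26.248087
converged: |Δa| < 1e-12 after 5 iterations
sag = a·(cosh(S/(2a)) − 1) = 26.248087·(cosh(1.590497) − 1) = 40.815911
T_max/T_min = cosh(S/(2a)) = 2.555005

a=26.248 sag=40.816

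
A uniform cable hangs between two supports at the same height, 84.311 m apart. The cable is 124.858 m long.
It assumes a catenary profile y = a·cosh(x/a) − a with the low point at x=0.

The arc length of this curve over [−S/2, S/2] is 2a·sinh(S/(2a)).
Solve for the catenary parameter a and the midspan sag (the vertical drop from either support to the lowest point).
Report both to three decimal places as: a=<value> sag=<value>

a=26.440 sag=41.357

seed: a₀ = √(S³/(24(L−S))) = √(84.311³/(24·40.547)) = 24.816548
iter 1: u=1.698685  f(a)=+6.268e+00  f'(a)=-4.313e+00  a ← 24.816548 − (+6.268e+00/-4.313e+00) = 26.269864
iter 2: u=1.604710  f(a)=+5.928e-01  f'(a)=-3.533e+00  a ← 26.269864 − (+5.928e-01/-3.533e+00) = 26.437678
iter 3: u=1.594524  f(a)=+6.526e-03  f'(a)=-3.455e+00  a ← 26.437678 − (+6.526e-03/-3.455e+00) = 26.439567
iter 4: u=1.594410  f(a)=+8.099e-07  f'(a)=-3.454e+00  a ← 26.439567 − (+8.099e-07/-3.454e+00) = 26.439567
iter 5: u=1.594410  f(a)=+1.421e-14  f'(a)=-3.454e+00  a ← 26.439567 − (+1.421e-14/-3.454e+00) = 26.439567
converged: |Δa| < 1e-12 after 5 iterations
sag = a·(cosh(S/(2a)) − 1) = 26.439567·(cosh(1.594410) − 1) = 41.357415
T_max/T_min = cosh(S/(2a)) = 2.564224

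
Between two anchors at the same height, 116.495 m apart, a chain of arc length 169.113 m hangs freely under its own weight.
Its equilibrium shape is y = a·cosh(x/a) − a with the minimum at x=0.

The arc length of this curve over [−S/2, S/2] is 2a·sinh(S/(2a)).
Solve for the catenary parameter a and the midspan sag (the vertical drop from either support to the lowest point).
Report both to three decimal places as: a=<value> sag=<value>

seed: a₀ = √(S³/(24(L−S))) = √(116.495³/(24·52.618)) = 35.382469
iter 1: u=1.646225  f(a)=+7.608e+00  f'(a)=-3.862e+00  a ← 35.382469 − (+7.608e+00/-3.862e+00) = 37.352186
iter 2: u=1.559413  f(a)=+6.815e-01  f'(a)=-3.199e+00  a ← 37.352186 − (+6.815e-01/-3.199e+00) = 37.565237
iter 3: u=1.550569  f(a)=+6.657e-03  f'(a)=-3.137e+00  a ← 37.565237 − (+6.657e-03/-3.137e+00) = 37.567360
iter 4: u=1.550482  f(a)=+6.490e-07  f'(a)=-3.136e+00  a ← 37.567360 − (+6.490e-07/-3.136e+00) = 37.567360
iter 5: u=1.550482  f(a)=+2.842e-14  f'(a)=-3.136e+00  a ← 37.567360 − (+2.842e-14/-3.136e+00) = 37.567360
converged: |Δa| < 1e-12 after 5 iterations
sag = a·(cosh(S/(2a)) − 1) = 37.567360·(cosh(1.550482) − 1) = 54.958897
T_max/T_min = cosh(S/(2a)) = 2.462943

a=37.567 sag=54.959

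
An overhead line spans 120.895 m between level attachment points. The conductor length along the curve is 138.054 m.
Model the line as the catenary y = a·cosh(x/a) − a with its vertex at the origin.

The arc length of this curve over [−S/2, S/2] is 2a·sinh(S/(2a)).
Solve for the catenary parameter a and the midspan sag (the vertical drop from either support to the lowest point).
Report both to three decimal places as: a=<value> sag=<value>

seed: a₀ = √(S³/(24(L−S))) = √(120.895³/(24·17.159)) = 65.502956
iter 1: u=0.922821  f(a)=+7.456e-01  f'(a)=-5.699e-01  a ← 65.502956 − (+7.456e-01/-5.699e-01) = 66.811267
iter 2: u=0.904750  f(a)=+2.292e-02  f'(a)=-5.354e-01  a ← 66.811267 − (+2.292e-02/-5.354e-01) = 66.854089
iter 3: u=0.904171  f(a)=+2.319e-05  f'(a)=-5.343e-01  a ← 66.854089 − (+2.319e-05/-5.343e-01) = 66.854132
iter 4: u=0.904170  f(a)=+2.376e-11  f'(a)=-5.343e-01  a ← 66.854132 − (+2.376e-11/-5.343e-01) = 66.854132
converged: |Δa| < 1e-12 after 4 iterations
sag = a·(cosh(S/(2a)) − 1) = 66.854132·(cosh(0.904170) − 1) = 29.240622
T_max/T_min = cosh(S/(2a)) = 1.437379

a=66.854 sag=29.241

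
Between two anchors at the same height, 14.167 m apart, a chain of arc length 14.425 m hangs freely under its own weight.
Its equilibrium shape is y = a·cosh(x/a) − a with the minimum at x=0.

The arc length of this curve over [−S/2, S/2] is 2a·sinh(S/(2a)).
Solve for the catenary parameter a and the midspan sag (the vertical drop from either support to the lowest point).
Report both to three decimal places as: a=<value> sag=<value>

seed: a₀ = √(S³/(24(L−S))) = √(14.167³/(24·0.258)) = 21.428973
iter 1: u=0.330557  f(a)=+1.413e-03  f'(a)=-2.434e-02  a ← 21.428973 − (+1.413e-03/-2.434e-02) = 21.487027
iter 2: u=0.329664  f(a)=+5.764e-06  f'(a)=-2.415e-02  a ← 21.487027 − (+5.764e-06/-2.415e-02) = 21.487265
iter 3: u=0.329660  f(a)=+9.674e-11  f'(a)=-2.414e-02  a ← 21.487265 − (+9.674e-11/-2.414e-02) = 21.487265
iter 4: u=0.329660  f(a)=+0.000e+00  f'(a)=-2.414e-02  a ← 21.487265 − (+0.000e+00/-2.414e-02) = 21.487265
converged: |Δa| < 1e-12 after 4 iterations
sag = a·(cosh(S/(2a)) − 1) = 21.487265·(cosh(0.329660) − 1) = 1.178187
T_max/T_min = cosh(S/(2a)) = 1.054832

a=21.487 sag=1.178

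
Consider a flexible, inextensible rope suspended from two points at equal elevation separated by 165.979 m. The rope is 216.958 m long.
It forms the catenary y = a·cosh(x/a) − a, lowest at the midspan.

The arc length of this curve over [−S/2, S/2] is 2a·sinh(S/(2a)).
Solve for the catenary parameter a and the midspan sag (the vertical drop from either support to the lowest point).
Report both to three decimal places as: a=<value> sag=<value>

a=63.772 sag=62.064

seed: a₀ = √(S³/(24(L−S))) = √(165.979³/(24·50.979)) = 61.133384
iter 1: u=1.357515  f(a)=+4.909e+00  f'(a)=-1.996e+00  a ← 61.133384 − (+4.909e+00/-1.996e+00) = 63.592605
iter 2: u=1.305018  f(a)=+3.117e-01  f'(a)=-1.750e+00  a ← 63.592605 − (+3.117e-01/-1.750e+00) = 63.770756
iter 3: u=1.301372  f(a)=+1.446e-03  f'(a)=-1.734e+00  a ← 63.770756 − (+1.446e-03/-1.734e+00) = 63.771590
iter 4: u=1.301355  f(a)=+3.142e-08  f'(a)=-1.734e+00  a ← 63.771590 − (+3.142e-08/-1.734e+00) = 63.771590
iter 5: u=1.301355  f(a)=+2.842e-14  f'(a)=-1.734e+00  a ← 63.771590 − (+2.842e-14/-1.734e+00) = 63.771590
converged: |Δa| < 1e-12 after 5 iterations
sag = a·(cosh(S/(2a)) − 1) = 63.771590·(cosh(1.301355) − 1) = 62.063656
T_max/T_min = cosh(S/(2a)) = 1.973218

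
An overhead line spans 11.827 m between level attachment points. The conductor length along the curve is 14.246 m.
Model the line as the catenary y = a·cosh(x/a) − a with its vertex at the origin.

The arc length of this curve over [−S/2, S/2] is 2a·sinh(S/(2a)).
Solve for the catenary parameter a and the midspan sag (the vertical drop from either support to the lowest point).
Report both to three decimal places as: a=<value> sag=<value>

seed: a₀ = √(S³/(24(L−S))) = √(11.827³/(24·2.419)) = 5.338120
iter 1: u=1.107787  f(a)=+1.528e-01  f'(a)=-1.023e+00  a ← 5.338120 − (+1.528e-01/-1.023e+00) = 5.487594
iter 2: u=1.077612  f(a)=+6.655e-03  f'(a)=-9.352e-01  a ← 5.487594 − (+6.655e-03/-9.352e-01) = 5.494710
iter 3: u=1.076217  f(a)=+1.389e-05  f'(a)=-9.313e-01  a ← 5.494710 − (+1.389e-05/-9.313e-01) = 5.494725
iter 4: u=1.076214  f(a)=+6.076e-11  f'(a)=-9.313e-01  a ← 5.494725 − (+6.076e-11/-9.313e-01) = 5.494725
iter 5: u=1.076214  f(a)=-1.776e-15  f'(a)=-9.313e-01  a ← 5.494725 − (-1.776e-15/-9.313e-01) = 5.494725
converged: |Δa| < 1e-12 after 5 iterations
sag = a·(cosh(S/(2a)) − 1) = 5.494725·(cosh(1.076214) − 1) = 3.501337
T_max/T_min = cosh(S/(2a)) = 1.637218

a=5.495 sag=3.501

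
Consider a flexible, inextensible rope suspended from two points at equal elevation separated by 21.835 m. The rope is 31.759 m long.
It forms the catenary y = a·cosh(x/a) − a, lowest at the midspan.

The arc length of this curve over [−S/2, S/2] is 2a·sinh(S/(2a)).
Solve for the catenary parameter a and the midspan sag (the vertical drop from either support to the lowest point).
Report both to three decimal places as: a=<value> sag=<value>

a=7.022 sag=10.341

seed: a₀ = √(S³/(24(L−S))) = √(21.835³/(24·9.924)) = 6.611208
iter 1: u=1.651362  f(a)=+1.444e+00  f'(a)=-3.905e+00  a ← 6.611208 − (+1.444e+00/-3.905e+00) = 6.981117
iter 2: u=1.563862  f(a)=+1.301e-01  f'(a)=-3.230e+00  a ← 6.981117 − (+1.301e-01/-3.230e+00) = 7.021388
iter 3: u=1.554892  f(a)=+1.286e-03  f'(a)=-3.167e+00  a ← 7.021388 − (+1.286e-03/-3.167e+00) = 7.021794
iter 4: u=1.554802  f(a)=+1.284e-07  f'(a)=-3.166e+00  a ← 7.021794 − (+1.284e-07/-3.166e+00) = 7.021794
iter 5: u=1.554802  f(a)=+1.066e-14  f'(a)=-3.166e+00  a ← 7.021794 − (+1.066e-14/-3.166e+00) = 7.021794
converged: |Δa| < 1e-12 after 5 iterations
sag = a·(cosh(S/(2a)) − 1) = 7.021794·(cosh(1.554802) − 1) = 10.340928
T_max/T_min = cosh(S/(2a)) = 2.472690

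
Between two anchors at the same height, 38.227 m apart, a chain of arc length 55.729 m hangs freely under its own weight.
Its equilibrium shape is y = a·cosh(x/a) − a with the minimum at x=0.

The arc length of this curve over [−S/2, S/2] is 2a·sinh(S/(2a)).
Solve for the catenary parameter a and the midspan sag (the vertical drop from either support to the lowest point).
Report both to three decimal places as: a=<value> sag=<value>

seed: a₀ = √(S³/(24(L−S))) = √(38.227³/(24·17.502)) = 11.532033
iter 1: u=1.657427  f(a)=+2.567e+00  f'(a)=-3.955e+00  a ← 11.532033 − (+2.567e+00/-3.955e+00) = 12.181120
iter 2: u=1.569109  f(a)=+2.327e-01  f'(a)=-3.268e+00  a ← 12.181120 − (+2.327e-01/-3.268e+00) = 12.252327
iter 3: u=1.559989  f(a)=+2.333e-03  f'(a)=-3.203e+00  a ← 12.252327 − (+2.333e-03/-3.203e+00) = 12.253055
iter 4: u=1.559897  f(a)=+2.396e-07  f'(a)=-3.202e+00  a ← 12.253055 − (+2.396e-07/-3.202e+00) = 12.253055
iter 5: u=1.559897  f(a)=+0.000e+00  f'(a)=-3.202e+00  a ← 12.253055 − (+0.000e+00/-3.202e+00) = 12.253055
converged: |Δa| < 1e-12 after 5 iterations
sag = a·(cosh(S/(2a)) − 1) = 12.253055·(cosh(1.559897) − 1) = 18.186520
T_max/T_min = cosh(S/(2a)) = 2.484244

a=12.253 sag=18.187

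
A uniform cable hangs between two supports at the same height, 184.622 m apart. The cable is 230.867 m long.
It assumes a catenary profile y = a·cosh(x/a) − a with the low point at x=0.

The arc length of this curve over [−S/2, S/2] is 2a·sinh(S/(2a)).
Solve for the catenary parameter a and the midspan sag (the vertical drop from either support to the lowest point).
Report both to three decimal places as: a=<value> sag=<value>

a=77.979 sag=61.325

seed: a₀ = √(S³/(24(L−S))) = √(184.622³/(24·46.245)) = 75.298646
iter 1: u=1.225932  f(a)=+3.602e+00  f'(a)=-1.423e+00  a ← 75.298646 − (+3.602e+00/-1.423e+00) = 77.829795
iter 2: u=1.186062  f(a)=+1.896e-01  f'(a)=-1.277e+00  a ← 77.829795 − (+1.896e-01/-1.277e+00) = 77.978282
iter 3: u=1.183804  f(a)=+5.899e-04  f'(a)=-1.269e+00  a ← 77.978282 − (+5.899e-04/-1.269e+00) = 77.978747
iter 4: u=1.183797  f(a)=+5.749e-09  f'(a)=-1.269e+00  a ← 77.978747 − (+5.749e-09/-1.269e+00) = 77.978747
iter 5: u=1.183797  f(a)=+0.000e+00  f'(a)=-1.269e+00  a ← 77.978747 − (+0.000e+00/-1.269e+00) = 77.978747
converged: |Δa| < 1e-12 after 5 iterations
sag = a·(cosh(S/(2a)) − 1) = 77.978747·(cosh(1.183797) − 1) = 61.325158
T_max/T_min = cosh(S/(2a)) = 1.786434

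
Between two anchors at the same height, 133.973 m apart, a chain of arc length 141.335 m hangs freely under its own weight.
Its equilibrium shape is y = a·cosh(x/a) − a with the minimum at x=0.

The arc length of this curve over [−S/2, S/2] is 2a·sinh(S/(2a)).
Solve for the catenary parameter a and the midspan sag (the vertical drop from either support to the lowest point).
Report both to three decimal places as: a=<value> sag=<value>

seed: a₀ = √(S³/(24(L−S))) = √(133.973³/(24·7.362)) = 116.660114
iter 1: u=0.574202  f(a)=+1.223e-01  f'(a)=-1.304e-01  a ← 116.660114 − (+1.223e-01/-1.304e-01) = 117.598003
iter 2: u=0.569623  f(a)=+1.491e-03  f'(a)=-1.273e-01  a ← 117.598003 − (+1.491e-03/-1.273e-01) = 117.609718
iter 3: u=0.569566  f(a)=+2.275e-07  f'(a)=-1.272e-01  a ← 117.609718 − (+2.275e-07/-1.272e-01) = 117.609719
iter 4: u=0.569566  f(a)=+0.000e+00  f'(a)=-1.272e-01  a ← 117.609719 − (+0.000e+00/-1.272e-01) = 117.609719
converged: |Δa| < 1e-12 after 4 iterations
sag = a·(cosh(S/(2a)) − 1) = 117.609719·(cosh(0.569566) − 1) = 19.597939
T_max/T_min = cosh(S/(2a)) = 1.166635

a=117.610 sag=19.598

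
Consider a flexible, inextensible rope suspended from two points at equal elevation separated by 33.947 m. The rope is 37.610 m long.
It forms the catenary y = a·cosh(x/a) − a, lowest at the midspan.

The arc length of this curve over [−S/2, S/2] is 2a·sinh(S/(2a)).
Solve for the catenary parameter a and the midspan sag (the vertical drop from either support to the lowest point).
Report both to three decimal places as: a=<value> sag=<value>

seed: a₀ = √(S³/(24(L−S))) = √(33.947³/(24·3.663)) = 21.094927
iter 1: u=0.804625  f(a)=+1.204e-01  f'(a)=-3.703e-01  a ← 21.094927 − (+1.204e-01/-3.703e-01) = 21.420123
iter 2: u=0.792409  f(a)=+2.841e-03  f'(a)=-3.530e-01  a ← 21.420123 − (+2.841e-03/-3.530e-01) = 21.428171
iter 3: u=0.792111  f(a)=+1.666e-06  f'(a)=-3.526e-01  a ← 21.428171 − (+1.666e-06/-3.526e-01) = 21.428176
iter 4: u=0.792111  f(a)=+5.755e-13  f'(a)=-3.526e-01  a ← 21.428176 − (+5.755e-13/-3.526e-01) = 21.428176
converged: |Δa| < 1e-12 after 4 iterations
sag = a·(cosh(S/(2a)) − 1) = 21.428176·(cosh(0.792111) − 1) = 7.081379
T_max/T_min = cosh(S/(2a)) = 1.330470

a=21.428 sag=7.081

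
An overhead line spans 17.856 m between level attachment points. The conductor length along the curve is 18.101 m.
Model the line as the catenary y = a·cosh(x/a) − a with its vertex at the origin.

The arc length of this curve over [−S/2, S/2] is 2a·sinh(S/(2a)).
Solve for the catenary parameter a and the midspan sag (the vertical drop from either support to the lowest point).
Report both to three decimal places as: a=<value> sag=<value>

a=31.180 sag=1.287

seed: a₀ = √(S³/(24(L−S))) = √(17.856³/(24·0.245)) = 31.116275
iter 1: u=0.286924  f(a)=+1.010e-03  f'(a)=-1.588e-02  a ← 31.116275 − (+1.010e-03/-1.588e-02) = 31.179917
iter 2: u=0.286338  f(a)=+3.108e-06  f'(a)=-1.578e-02  a ← 31.179917 − (+3.108e-06/-1.578e-02) = 31.180114
iter 3: u=0.286336  f(a)=+2.962e-11  f'(a)=-1.578e-02  a ← 31.180114 − (+2.962e-11/-1.578e-02) = 31.180114
iter 4: u=0.286336  f(a)=+0.000e+00  f'(a)=-1.578e-02  a ← 31.180114 − (+0.000e+00/-1.578e-02) = 31.180114
converged: |Δa| < 1e-12 after 4 iterations
sag = a·(cosh(S/(2a)) − 1) = 31.180114·(cosh(0.286336) − 1) = 1.286963
T_max/T_min = cosh(S/(2a)) = 1.041275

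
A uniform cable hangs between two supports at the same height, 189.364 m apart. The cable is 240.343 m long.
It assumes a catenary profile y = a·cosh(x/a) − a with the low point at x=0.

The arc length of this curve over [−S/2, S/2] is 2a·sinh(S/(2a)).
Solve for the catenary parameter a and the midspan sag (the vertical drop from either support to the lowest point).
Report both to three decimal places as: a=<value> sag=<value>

a=77.337 sag=65.569

seed: a₀ = √(S³/(24(L−S))) = √(189.364³/(24·50.979)) = 74.498041
iter 1: u=1.270933  f(a)=+4.279e+00  f'(a)=-1.603e+00  a ← 74.498041 − (+4.279e+00/-1.603e+00) = 77.167852
iter 2: u=1.226962  f(a)=+2.408e-01  f'(a)=-1.427e+00  a ← 77.167852 − (+2.408e-01/-1.427e+00) = 77.336588
iter 3: u=1.224285  f(a)=+8.630e-04  f'(a)=-1.417e+00  a ← 77.336588 − (+8.630e-04/-1.417e+00) = 77.337197
iter 4: u=1.224275  f(a)=+1.117e-08  f'(a)=-1.417e+00  a ← 77.337197 − (+1.117e-08/-1.417e+00) = 77.337197
iter 5: u=1.224275  f(a)=-2.842e-14  f'(a)=-1.417e+00  a ← 77.337197 − (-2.842e-14/-1.417e+00) = 77.337197
converged: |Δa| < 1e-12 after 5 iterations
sag = a·(cosh(S/(2a)) − 1) = 77.337197·(cosh(1.224275) − 1) = 65.569176
T_max/T_min = cosh(S/(2a)) = 1.847835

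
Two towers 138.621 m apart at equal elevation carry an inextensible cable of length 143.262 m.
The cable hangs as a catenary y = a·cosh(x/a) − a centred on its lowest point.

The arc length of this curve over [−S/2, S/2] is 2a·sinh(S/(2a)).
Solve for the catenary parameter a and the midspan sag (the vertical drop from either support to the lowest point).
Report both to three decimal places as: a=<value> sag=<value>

a=155.414 sag=15.713

seed: a₀ = √(S³/(24(L−S))) = √(138.621³/(24·4.641)) = 154.643666
iter 1: u=0.448195  f(a)=+4.684e-02  f'(a)=-6.124e-02  a ← 154.643666 − (+4.684e-02/-6.124e-02) = 155.408531
iter 2: u=0.445989  f(a)=+3.498e-04  f'(a)=-6.032e-02  a ← 155.408531 − (+3.498e-04/-6.032e-02) = 155.414329
iter 3: u=0.445972  f(a)=+1.983e-08  f'(a)=-6.032e-02  a ← 155.414329 − (+1.983e-08/-6.032e-02) = 155.414329
iter 4: u=0.445972  f(a)=+2.842e-14  f'(a)=-6.032e-02  a ← 155.414329 − (+2.842e-14/-6.032e-02) = 155.414329
converged: |Δa| < 1e-12 after 4 iterations
sag = a·(cosh(S/(2a)) − 1) = 155.414329·(cosh(0.445972) − 1) = 15.713149
T_max/T_min = cosh(S/(2a)) = 1.101105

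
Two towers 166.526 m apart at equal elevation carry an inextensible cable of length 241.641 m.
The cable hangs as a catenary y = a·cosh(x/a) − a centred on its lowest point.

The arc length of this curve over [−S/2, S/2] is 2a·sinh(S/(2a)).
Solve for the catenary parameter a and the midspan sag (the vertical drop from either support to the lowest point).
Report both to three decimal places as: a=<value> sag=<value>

seed: a₀ = √(S³/(24(L−S))) = √(166.526³/(24·75.115)) = 50.612072
iter 1: u=1.645121  f(a)=+1.084e+01  f'(a)=-3.853e+00  a ← 50.612072 − (+1.084e+01/-3.853e+00) = 53.426539
iter 2: u=1.558458  f(a)=+9.703e-01  f'(a)=-3.192e+00  a ← 53.426539 − (+9.703e-01/-3.192e+00) = 53.730537
iter 3: u=1.549640  f(a)=+9.455e-03  f'(a)=-3.130e+00  a ← 53.730537 − (+9.455e-03/-3.130e+00) = 53.733557
iter 4: u=1.549553  f(a)=+9.169e-07  f'(a)=-3.129e+00  a ← 53.733557 − (+9.169e-07/-3.129e+00) = 53.733558
iter 5: u=1.549553  f(a)=+2.842e-14  f'(a)=-3.129e+00  a ← 53.733558 − (+2.842e-14/-3.129e+00) = 53.733558
converged: |Δa| < 1e-12 after 5 iterations
sag = a·(cosh(S/(2a)) − 1) = 53.733558·(cosh(1.549553) − 1) = 78.496879
T_max/T_min = cosh(S/(2a)) = 2.460854

a=53.734 sag=78.497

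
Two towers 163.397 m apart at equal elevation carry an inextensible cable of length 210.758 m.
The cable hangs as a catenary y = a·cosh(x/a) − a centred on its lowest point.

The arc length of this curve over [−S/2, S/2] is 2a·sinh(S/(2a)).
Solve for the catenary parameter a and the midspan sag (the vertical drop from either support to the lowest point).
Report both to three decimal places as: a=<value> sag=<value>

a=64.483 sag=59.060

seed: a₀ = √(S³/(24(L−S))) = √(163.397³/(24·47.361)) = 61.951249
iter 1: u=1.318755  f(a)=+4.293e+00  f'(a)=-1.812e+00  a ← 61.951249 − (+4.293e+00/-1.812e+00) = 64.320543
iter 2: u=1.270177  f(a)=+2.586e-01  f'(a)=-1.600e+00  a ← 64.320543 − (+2.586e-01/-1.600e+00) = 64.482182
iter 3: u=1.266993  f(a)=+1.071e-03  f'(a)=-1.586e+00  a ← 64.482182 − (+1.071e-03/-1.586e+00) = 64.482857
iter 4: u=1.266980  f(a)=+1.854e-08  f'(a)=-1.586e+00  a ← 64.482857 − (+1.854e-08/-1.586e+00) = 64.482857
iter 5: u=1.266980  f(a)=-2.842e-14  f'(a)=-1.586e+00  a ← 64.482857 − (-2.842e-14/-1.586e+00) = 64.482857
converged: |Δa| < 1e-12 after 5 iterations
sag = a·(cosh(S/(2a)) − 1) = 64.482857·(cosh(1.266980) − 1) = 59.059737
T_max/T_min = cosh(S/(2a)) = 1.915898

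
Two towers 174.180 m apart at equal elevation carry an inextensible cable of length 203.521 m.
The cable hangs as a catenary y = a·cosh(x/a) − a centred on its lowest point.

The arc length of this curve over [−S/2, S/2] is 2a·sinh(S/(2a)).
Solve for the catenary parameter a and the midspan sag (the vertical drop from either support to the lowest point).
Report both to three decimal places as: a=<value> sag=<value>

a=88.736 sag=46.280

seed: a₀ = √(S³/(24(L−S))) = √(174.180³/(24·29.341)) = 86.627215
iter 1: u=1.005342  f(a)=+1.519e+00  f'(a)=-7.484e-01  a ← 86.627215 − (+1.519e+00/-7.484e-01) = 88.656836
iter 2: u=0.982327  f(a)=+5.502e-02  f'(a)=-6.951e-01  a ← 88.656836 − (+5.502e-02/-6.951e-01) = 88.735997
iter 3: u=0.981451  f(a)=+7.821e-05  f'(a)=-6.931e-01  a ← 88.735997 − (+7.821e-05/-6.931e-01) = 88.736110
iter 4: u=0.981449  f(a)=+1.585e-10  f'(a)=-6.931e-01  a ← 88.736110 − (+1.585e-10/-6.931e-01) = 88.736110
iter 5: u=0.981449  f(a)=+2.842e-14  f'(a)=-6.931e-01  a ← 88.736110 − (+2.842e-14/-6.931e-01) = 88.736110
converged: |Δa| < 1e-12 after 5 iterations
sag = a·(cosh(S/(2a)) − 1) = 88.736110·(cosh(0.981449) − 1) = 46.279802
T_max/T_min = cosh(S/(2a)) = 1.521544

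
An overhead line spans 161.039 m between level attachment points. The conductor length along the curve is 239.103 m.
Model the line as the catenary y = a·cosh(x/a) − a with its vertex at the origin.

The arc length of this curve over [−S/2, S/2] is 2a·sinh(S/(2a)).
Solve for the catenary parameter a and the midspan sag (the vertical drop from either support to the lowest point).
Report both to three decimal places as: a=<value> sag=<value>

seed: a₀ = √(S³/(24(L−S))) = √(161.039³/(24·78.064)) = 47.213433
iter 1: u=1.705436  f(a)=+1.217e+01  f'(a)=-4.374e+00  a ← 47.213433 − (+1.217e+01/-4.374e+00) = 49.995994
iter 2: u=1.610519  f(a)=+1.159e+00  f'(a)=-3.577e+00  a ← 49.995994 − (+1.159e+00/-3.577e+00) = 50.319964
iter 3: u=1.600150  f(a)=+1.295e-02  f'(a)=-3.498e+00  a ← 50.319964 − (+1.295e-02/-3.498e+00) = 50.323666
iter 4: u=1.600032  f(a)=+1.657e-06  f'(a)=-3.497e+00  a ← 50.323666 − (+1.657e-06/-3.497e+00) = 50.323667
iter 5: u=1.600032  f(a)=+2.842e-14  f'(a)=-3.497e+00  a ← 50.323667 − (+2.842e-14/-3.497e+00) = 50.323667
converged: |Δa| < 1e-12 after 5 iterations
sag = a·(cosh(S/(2a)) − 1) = 50.323667·(cosh(1.600032) − 1) = 79.387677
T_max/T_min = cosh(S/(2a)) = 2.577542

a=50.324 sag=79.388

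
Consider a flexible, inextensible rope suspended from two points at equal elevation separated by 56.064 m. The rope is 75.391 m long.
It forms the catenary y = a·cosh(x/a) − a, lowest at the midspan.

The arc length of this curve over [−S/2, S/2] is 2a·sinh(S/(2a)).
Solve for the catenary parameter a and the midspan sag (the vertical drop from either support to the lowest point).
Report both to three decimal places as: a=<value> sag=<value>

seed: a₀ = √(S³/(24(L−S))) = √(56.064³/(24·19.327)) = 19.491186
iter 1: u=1.438188  f(a)=+2.100e+00  f'(a)=-2.425e+00  a ← 19.491186 − (+2.100e+00/-2.425e+00) = 20.357267
iter 2: u=1.377002  f(a)=+1.481e-01  f'(a)=-2.094e+00  a ← 20.357267 − (+1.481e-01/-2.094e+00) = 20.427991
iter 3: u=1.372235  f(a)=+8.599e-04  f'(a)=-2.070e+00  a ← 20.427991 − (+8.599e-04/-2.070e+00) = 20.428407
iter 4: u=1.372207  f(a)=+2.936e-08  f'(a)=-2.069e+00  a ← 20.428407 − (+2.936e-08/-2.069e+00) = 20.428407
iter 5: u=1.372207  f(a)=+0.000e+00  f'(a)=-2.069e+00  a ← 20.428407 − (+0.000e+00/-2.069e+00) = 20.428407
converged: |Δa| < 1e-12 after 5 iterations
sag = a·(cosh(S/(2a)) − 1) = 20.428407·(cosh(1.372207) − 1) = 22.446650
T_max/T_min = cosh(S/(2a)) = 2.098796

a=20.428 sag=22.447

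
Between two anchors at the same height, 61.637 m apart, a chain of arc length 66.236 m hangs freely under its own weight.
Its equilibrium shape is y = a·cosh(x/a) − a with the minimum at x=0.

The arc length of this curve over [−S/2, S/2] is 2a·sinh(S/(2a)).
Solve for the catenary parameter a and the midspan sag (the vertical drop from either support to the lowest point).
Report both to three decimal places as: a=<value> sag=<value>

seed: a₀ = √(S³/(24(L−S))) = √(61.637³/(24·4.599)) = 46.060104
iter 1: u=0.669093  f(a)=+1.040e-01  f'(a)=-2.088e-01  a ← 46.060104 − (+1.040e-01/-2.088e-01) = 46.558473
iter 2: u=0.661931  f(a)=+1.713e-03  f'(a)=-2.020e-01  a ← 46.558473 − (+1.713e-03/-2.020e-01) = 46.566955
iter 3: u=0.661811  f(a)=+4.814e-07  f'(a)=-2.018e-01  a ← 46.566955 − (+4.814e-07/-2.018e-01) = 46.566957
iter 4: u=0.661810  f(a)=+4.263e-14  f'(a)=-2.018e-01  a ← 46.566957 − (+4.263e-14/-2.018e-01) = 46.566957
converged: |Δa| < 1e-12 after 4 iterations
sag = a·(cosh(S/(2a)) − 1) = 46.566957·(cosh(0.661810) − 1) = 10.575701
T_max/T_min = cosh(S/(2a)) = 1.227107

a=46.567 sag=10.576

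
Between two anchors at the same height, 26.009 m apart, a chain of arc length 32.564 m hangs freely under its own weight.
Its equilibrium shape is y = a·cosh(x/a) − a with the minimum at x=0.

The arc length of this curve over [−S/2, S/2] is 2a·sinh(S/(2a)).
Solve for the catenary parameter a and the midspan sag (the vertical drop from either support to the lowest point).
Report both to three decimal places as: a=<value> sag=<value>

a=10.954 sag=8.670

seed: a₀ = √(S³/(24(L−S))) = √(26.009³/(24·6.555)) = 10.575320
iter 1: u=1.229703  f(a)=+5.138e-01  f'(a)=-1.438e+00  a ← 10.575320 − (+5.138e-01/-1.438e+00) = 10.932759
iter 2: u=1.189498  f(a)=+2.720e-02  f'(a)=-1.289e+00  a ← 10.932759 − (+2.720e-02/-1.289e+00) = 10.953861
iter 3: u=1.187207  f(a)=+8.566e-05  f'(a)=-1.281e+00  a ← 10.953861 − (+8.566e-05/-1.281e+00) = 10.953928
iter 4: u=1.187200  f(a)=+8.553e-10  f'(a)=-1.281e+00  a ← 10.953928 − (+8.553e-10/-1.281e+00) = 10.953928
iter 5: u=1.187200  f(a)=-7.105e-15  f'(a)=-1.281e+00  a ← 10.953928 − (-7.105e-15/-1.281e+00) = 10.953928
converged: |Δa| < 1e-12 after 5 iterations
sag = a·(cosh(S/(2a)) − 1) = 10.953928·(cosh(1.187200) − 1) = 8.669835
T_max/T_min = cosh(S/(2a)) = 1.791482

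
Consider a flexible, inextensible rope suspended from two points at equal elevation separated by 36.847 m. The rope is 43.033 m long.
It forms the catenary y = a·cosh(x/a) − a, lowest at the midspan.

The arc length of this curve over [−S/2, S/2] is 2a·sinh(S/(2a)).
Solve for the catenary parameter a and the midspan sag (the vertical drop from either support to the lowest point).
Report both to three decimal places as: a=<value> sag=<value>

a=18.802 sag=9.772

seed: a₀ = √(S³/(24(L−S))) = √(36.847³/(24·6.186)) = 18.356616
iter 1: u=1.003644  f(a)=+3.191e-01  f'(a)=-7.444e-01  a ← 18.356616 − (+3.191e-01/-7.444e-01) = 18.785355
iter 2: u=0.980737  f(a)=+1.152e-02  f'(a)=-6.915e-01  a ← 18.785355 − (+1.152e-02/-6.915e-01) = 18.802019
iter 3: u=0.979868  f(a)=+1.627e-05  f'(a)=-6.895e-01  a ← 18.802019 − (+1.627e-05/-6.895e-01) = 18.802043
iter 4: u=0.979867  f(a)=+3.254e-11  f'(a)=-6.895e-01  a ← 18.802043 − (+3.254e-11/-6.895e-01) = 18.802043
iter 5: u=0.979867  f(a)=+7.105e-15  f'(a)=-6.895e-01  a ← 18.802043 − (+7.105e-15/-6.895e-01) = 18.802043
converged: |Δa| < 1e-12 after 5 iterations
sag = a·(cosh(S/(2a)) − 1) = 18.802043·(cosh(0.979867) − 1) = 9.772012
T_max/T_min = cosh(S/(2a)) = 1.519731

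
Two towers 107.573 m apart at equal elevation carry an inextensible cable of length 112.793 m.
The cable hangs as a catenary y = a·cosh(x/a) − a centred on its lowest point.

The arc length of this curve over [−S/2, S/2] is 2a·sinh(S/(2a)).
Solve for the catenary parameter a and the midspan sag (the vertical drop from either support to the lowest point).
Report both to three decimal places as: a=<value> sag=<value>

a=100.399 sag=14.755

seed: a₀ = √(S³/(24(L−S))) = √(107.573³/(24·5.220)) = 99.681381
iter 1: u=0.539584  f(a)=+7.652e-02  f'(a)=-1.078e-01  a ← 99.681381 − (+7.652e-02/-1.078e-01) = 100.391110
iter 2: u=0.535770  f(a)=+8.249e-04  f'(a)=-1.055e-01  a ← 100.391110 − (+8.249e-04/-1.055e-01) = 100.398930
iter 3: u=0.535728  f(a)=+9.820e-08  f'(a)=-1.055e-01  a ← 100.398930 − (+9.820e-08/-1.055e-01) = 100.398930
iter 4: u=0.535728  f(a)=+2.842e-14  f'(a)=-1.055e-01  a ← 100.398930 − (+2.842e-14/-1.055e-01) = 100.398930
converged: |Δa| < 1e-12 after 4 iterations
sag = a·(cosh(S/(2a)) − 1) = 100.398930·(cosh(0.535728) − 1) = 14.755359
T_max/T_min = cosh(S/(2a)) = 1.146967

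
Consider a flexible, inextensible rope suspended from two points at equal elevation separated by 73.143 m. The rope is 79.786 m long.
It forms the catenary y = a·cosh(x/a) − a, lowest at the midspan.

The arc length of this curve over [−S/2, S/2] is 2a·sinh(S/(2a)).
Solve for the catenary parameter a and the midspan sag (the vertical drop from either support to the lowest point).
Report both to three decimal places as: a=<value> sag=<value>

a=50.203 sag=13.920

seed: a₀ = √(S³/(24(L−S))) = √(73.143³/(24·6.643)) = 49.541757
iter 1: u=0.738195  f(a)=+1.834e-01  f'(a)=-2.831e-01  a ← 49.541757 − (+1.834e-01/-2.831e-01) = 50.189511
iter 2: u=0.728668  f(a)=+3.658e-03  f'(a)=-2.719e-01  a ← 50.189511 − (+3.658e-03/-2.719e-01) = 50.202967
iter 3: u=0.728473  f(a)=+1.522e-06  f'(a)=-2.717e-01  a ← 50.202967 − (+1.522e-06/-2.717e-01) = 50.202972
iter 4: u=0.728473  f(a)=+2.700e-13  f'(a)=-2.717e-01  a ← 50.202972 − (+2.700e-13/-2.717e-01) = 50.202972
converged: |Δa| < 1e-12 after 4 iterations
sag = a·(cosh(S/(2a)) − 1) = 50.202972·(cosh(0.728473) − 1) = 13.920267
T_max/T_min = cosh(S/(2a)) = 1.277280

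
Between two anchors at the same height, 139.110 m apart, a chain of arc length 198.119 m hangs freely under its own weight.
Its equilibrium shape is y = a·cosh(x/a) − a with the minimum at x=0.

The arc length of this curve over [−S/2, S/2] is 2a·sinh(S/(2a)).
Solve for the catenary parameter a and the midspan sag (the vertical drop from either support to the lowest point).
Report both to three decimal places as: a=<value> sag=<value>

seed: a₀ = √(S³/(24(L−S))) = √(139.110³/(24·59.009)) = 43.598623
iter 1: u=1.595349  f(a)=+7.981e+00  f'(a)=-3.462e+00  a ← 43.598623 − (+7.981e+00/-3.462e+00) = 45.904197
iter 2: u=1.515221  f(a)=+6.768e-01  f'(a)=-2.897e+00  a ← 45.904197 − (+6.768e-01/-2.897e+00) = 46.137793
iter 3: u=1.507549  f(a)=+5.863e-03  f'(a)=-2.847e+00  a ← 46.137793 − (+5.863e-03/-2.847e+00) = 46.139852
iter 4: u=1.507482  f(a)=+4.485e-07  f'(a)=-2.847e+00  a ← 46.139852 − (+4.485e-07/-2.847e+00) = 46.139852
iter 5: u=1.507482  f(a)=+5.684e-14  f'(a)=-2.847e+00  a ← 46.139852 − (+5.684e-14/-2.847e+00) = 46.139852
converged: |Δa| < 1e-12 after 5 iterations
sag = a·(cosh(S/(2a)) − 1) = 46.139852·(cosh(1.507482) − 1) = 63.138099
T_max/T_min = cosh(S/(2a)) = 2.368407

a=46.140 sag=63.138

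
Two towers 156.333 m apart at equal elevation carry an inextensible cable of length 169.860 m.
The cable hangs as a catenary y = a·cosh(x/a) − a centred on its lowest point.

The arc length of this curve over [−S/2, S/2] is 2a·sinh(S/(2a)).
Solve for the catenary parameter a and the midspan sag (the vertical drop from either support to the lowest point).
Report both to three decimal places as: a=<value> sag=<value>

seed: a₀ = √(S³/(24(L−S))) = √(156.333³/(24·13.527)) = 108.484983
iter 1: u=0.720528  f(a)=+3.555e-01  f'(a)=-2.626e-01  a ← 108.484983 − (+3.555e-01/-2.626e-01) = 109.838936
iter 2: u=0.711647  f(a)=+6.765e-03  f'(a)=-2.527e-01  a ← 109.838936 − (+6.765e-03/-2.527e-01) = 109.865711
iter 3: u=0.711473  f(a)=+2.555e-06  f'(a)=-2.525e-01  a ← 109.865711 − (+2.555e-06/-2.525e-01) = 109.865721
iter 4: u=0.711473  f(a)=+3.695e-13  f'(a)=-2.525e-01  a ← 109.865721 − (+3.695e-13/-2.525e-01) = 109.865721
converged: |Δa| < 1e-12 after 4 iterations
sag = a·(cosh(S/(2a)) − 1) = 109.865721·(cosh(0.711473) − 1) = 28.999615
T_max/T_min = cosh(S/(2a)) = 1.263955

a=109.866 sag=29.000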